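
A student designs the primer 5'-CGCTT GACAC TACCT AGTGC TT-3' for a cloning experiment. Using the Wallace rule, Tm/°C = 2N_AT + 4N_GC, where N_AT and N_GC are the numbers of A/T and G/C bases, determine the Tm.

T=7, G=4, C=7, A=4
So N_AT = 11 and N_GC = 11.
Tm = 2×11 + 4×11 = 66°C

66°C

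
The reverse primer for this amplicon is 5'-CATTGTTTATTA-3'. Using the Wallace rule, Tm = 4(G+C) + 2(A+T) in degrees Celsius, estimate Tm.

28°C

Base counts: T=7, G=1, C=1, A=3
So N_AT = 10 and N_GC = 2.
Tm = 2×10 + 4×2 = 28°C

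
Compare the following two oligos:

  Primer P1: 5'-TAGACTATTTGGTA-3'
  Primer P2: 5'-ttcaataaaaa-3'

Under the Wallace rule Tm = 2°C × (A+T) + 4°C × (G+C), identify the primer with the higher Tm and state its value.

Primer P1: A+T=10, G+C=4 → Tm = 2(10)+4(4) = 36°C
Primer P2: A+T=10, G+C=1 → Tm = 2(10)+4(1) = 24°C
36°C vs 24°C → primer P1 is higher.

Primer P1, 36°C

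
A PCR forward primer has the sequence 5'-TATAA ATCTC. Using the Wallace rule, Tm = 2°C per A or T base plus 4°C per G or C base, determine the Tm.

24°C

Scanning the sequence gives C=2, G=0, A=4, T=4.
AT pairs contribute 8, GC pairs contribute 2.
Tm = 2×8 + 4×2 = 24°C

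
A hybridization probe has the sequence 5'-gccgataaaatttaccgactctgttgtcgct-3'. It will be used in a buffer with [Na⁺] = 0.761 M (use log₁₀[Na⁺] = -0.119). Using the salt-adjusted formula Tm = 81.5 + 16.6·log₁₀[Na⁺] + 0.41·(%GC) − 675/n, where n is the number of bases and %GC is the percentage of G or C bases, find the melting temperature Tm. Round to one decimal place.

76.3°C

Length n = 31. Base counts: G=6, T=10, C=8, A=7
G+C = 14, so %GC = 14/31 × 100 = 45.161%
Salt term: 16.6 × (-0.119) = -1.975
GC term: 0.41 × 45.161 = 18.516; length term: −675/31 = −21.774
Tm = 81.5 + (-1.975) + 18.516 − 21.774 = 76.267 → 76.3°C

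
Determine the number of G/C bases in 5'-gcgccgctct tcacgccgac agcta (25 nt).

Scanning the sequence gives T=4, C=11, A=4, G=6.
G+C = 6 + 11 = 17

17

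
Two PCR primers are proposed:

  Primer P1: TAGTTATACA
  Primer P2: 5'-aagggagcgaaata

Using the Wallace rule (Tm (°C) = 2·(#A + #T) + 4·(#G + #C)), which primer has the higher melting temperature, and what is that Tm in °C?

Primer P2, 40°C

Primer P1: A+T=8, G+C=2 → Tm = 2(8)+4(2) = 24°C
Primer P2: A+T=8, G+C=6 → Tm = 2(8)+4(6) = 40°C
24°C vs 40°C → primer P2 is higher.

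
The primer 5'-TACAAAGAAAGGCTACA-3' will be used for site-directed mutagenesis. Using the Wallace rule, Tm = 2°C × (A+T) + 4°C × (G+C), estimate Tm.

46°C

Base counts: T=2, A=9, G=3, C=3
So N_AT = 11 and N_GC = 6.
Tm = 2(11) + 4(6) = 22 + 24 = 46°C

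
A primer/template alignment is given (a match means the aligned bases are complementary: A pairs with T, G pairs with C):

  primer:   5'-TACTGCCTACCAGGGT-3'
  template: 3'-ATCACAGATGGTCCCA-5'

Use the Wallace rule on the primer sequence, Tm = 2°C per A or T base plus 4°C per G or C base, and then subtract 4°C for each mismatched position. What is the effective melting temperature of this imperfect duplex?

42°C

Primer base counts: A=3, T=4, G=4, C=5 → A+T=7, G+C=9
Perfect-match Tm = 2(7) + 4(9) = 14 + 36 = 50°C
Mismatches (positions where the bases are not complementary): 2 (at positions 3, 6)
Effective Tm = 50 − 2×4 = 50 − 8 = 42°C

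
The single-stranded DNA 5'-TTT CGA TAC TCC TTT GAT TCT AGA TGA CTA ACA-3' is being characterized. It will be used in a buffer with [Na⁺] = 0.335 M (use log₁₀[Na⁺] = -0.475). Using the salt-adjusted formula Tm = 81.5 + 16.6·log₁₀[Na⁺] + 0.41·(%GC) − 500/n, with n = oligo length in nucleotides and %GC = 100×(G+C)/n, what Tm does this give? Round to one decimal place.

Length n = 33. Scanning the sequence gives G=4, T=13, A=9, C=7.
G+C = 11, so %GC = 11/33 × 100 = 33.333%
Salt term: 16.6 × (-0.475) = -7.885
GC term: 0.41 × 33.333 = 13.667; length term: −500/33 = −15.152
Tm = 81.5 + (-7.885) + 13.667 − 15.152 = 72.13 → 72.1°C

72.1°C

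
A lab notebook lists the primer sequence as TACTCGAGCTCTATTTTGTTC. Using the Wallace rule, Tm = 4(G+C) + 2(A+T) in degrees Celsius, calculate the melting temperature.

T=10, A=3, G=3, C=5
A+T = 13, G+C = 8
Tm = 2×13 + 4×8 = 58°C

58°C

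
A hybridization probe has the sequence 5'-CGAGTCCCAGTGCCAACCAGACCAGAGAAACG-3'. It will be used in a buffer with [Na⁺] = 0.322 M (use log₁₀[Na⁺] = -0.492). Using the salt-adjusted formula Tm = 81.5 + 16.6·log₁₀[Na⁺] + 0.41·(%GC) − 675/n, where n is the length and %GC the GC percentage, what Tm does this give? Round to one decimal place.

76.6°C

Length n = 32. A=11, C=11, G=8, T=2
G+C = 19, so %GC = 19/32 × 100 = 59.375%
Salt term: 16.6 × (-0.492) = -8.167
GC term: 0.41 × 59.375 = 24.344; length term: −675/32 = −21.094
Tm = 81.5 + (-8.167) + 24.344 − 21.094 = 76.583 → 76.6°C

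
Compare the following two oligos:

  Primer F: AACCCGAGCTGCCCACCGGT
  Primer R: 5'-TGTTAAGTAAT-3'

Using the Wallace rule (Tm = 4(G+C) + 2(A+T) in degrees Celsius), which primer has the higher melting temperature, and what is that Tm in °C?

Primer F, 68°C

Primer F: A+T=6, G+C=14 → Tm = 2(6)+4(14) = 68°C
Primer R: A+T=9, G+C=2 → Tm = 2(9)+4(2) = 26°C
68°C vs 26°C → primer F is higher.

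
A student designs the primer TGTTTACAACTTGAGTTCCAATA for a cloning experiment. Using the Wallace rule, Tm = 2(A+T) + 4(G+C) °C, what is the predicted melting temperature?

Counting bases: T=9, G=3, A=7, C=4
AT pairs contribute 16, GC pairs contribute 7.
Tm = 2(16) + 4(7) = 32 + 28 = 60°C

60°C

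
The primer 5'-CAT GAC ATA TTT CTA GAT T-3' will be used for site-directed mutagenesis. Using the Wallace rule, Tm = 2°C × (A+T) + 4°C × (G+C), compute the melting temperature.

Counting bases: T=8, G=2, A=6, C=3
A+T = 14, G+C = 5
Tm = 2(14) + 4(5) = 28 + 20 = 48°C

48°C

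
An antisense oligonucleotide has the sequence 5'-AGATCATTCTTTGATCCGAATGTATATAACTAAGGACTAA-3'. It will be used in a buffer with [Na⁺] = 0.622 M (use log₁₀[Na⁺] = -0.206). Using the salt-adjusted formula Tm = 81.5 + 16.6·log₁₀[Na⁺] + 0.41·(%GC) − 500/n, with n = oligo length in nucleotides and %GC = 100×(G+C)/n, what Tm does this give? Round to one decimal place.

77.9°C

Length n = 40. G=6, C=6, A=15, T=13
G+C = 12, so %GC = 12/40 × 100 = 30%
Salt term: 16.6 × (-0.206) = -3.42
GC term: 0.41 × 30 = 12.3; length term: −500/40 = −12.5
Tm = 81.5 + (-3.42) + 12.3 − 12.5 = 77.88 → 77.9°C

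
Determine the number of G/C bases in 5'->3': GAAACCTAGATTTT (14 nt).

Scanning the sequence gives C=2, A=5, T=5, G=2.
G+C = 2 + 2 = 4

4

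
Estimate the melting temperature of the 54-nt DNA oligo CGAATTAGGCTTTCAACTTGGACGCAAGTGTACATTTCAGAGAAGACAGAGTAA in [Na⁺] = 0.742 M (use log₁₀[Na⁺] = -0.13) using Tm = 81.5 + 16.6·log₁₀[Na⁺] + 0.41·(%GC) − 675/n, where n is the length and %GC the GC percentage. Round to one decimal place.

83.5°C

Length n = 54. T=13, C=9, G=13, A=19
G+C = 22, so %GC = 22/54 × 100 = 40.741%
Salt term: 16.6 × (-0.13) = -2.158
GC term: 0.41 × 40.741 = 16.704; length term: −675/54 = −12.5
Tm = 81.5 + (-2.158) + 16.704 − 12.5 = 83.546 → 83.5°C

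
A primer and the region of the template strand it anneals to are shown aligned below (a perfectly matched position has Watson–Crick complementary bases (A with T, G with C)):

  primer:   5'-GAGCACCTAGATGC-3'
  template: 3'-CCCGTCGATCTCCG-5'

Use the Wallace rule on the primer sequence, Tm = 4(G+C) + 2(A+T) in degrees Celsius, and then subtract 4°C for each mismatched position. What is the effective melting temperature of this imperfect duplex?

32°C

Primer base counts: A=4, T=2, G=4, C=4 → A+T=6, G+C=8
Perfect-match Tm = 2(6) + 4(8) = 12 + 32 = 44°C
Mismatches (positions where the bases are not complementary): 3 (at positions 2, 6, 12)
Effective Tm = 44 − 3×4 = 44 − 12 = 32°C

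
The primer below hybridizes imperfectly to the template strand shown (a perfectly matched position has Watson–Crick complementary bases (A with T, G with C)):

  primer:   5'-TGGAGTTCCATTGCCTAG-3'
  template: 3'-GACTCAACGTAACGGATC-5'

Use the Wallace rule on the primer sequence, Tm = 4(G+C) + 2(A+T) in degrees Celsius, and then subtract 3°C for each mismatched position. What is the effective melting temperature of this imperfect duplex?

Primer base counts: A=3, T=6, G=5, C=4 → A+T=9, G+C=9
Perfect-match Tm = 2(9) + 4(9) = 18 + 36 = 54°C
Mismatches (positions where the bases are not complementary): 3 (at positions 1, 2, 8)
Effective Tm = 54 − 3×3 = 54 − 9 = 45°C

45°C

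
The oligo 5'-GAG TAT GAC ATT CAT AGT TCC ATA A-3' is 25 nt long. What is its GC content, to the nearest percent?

Scanning the sequence gives C=4, G=4, A=9, T=8.
G+C = 4 + 4 = 8 out of 25 bases
%GC = 8/25 × 100 = 32% ≈ 32%

32%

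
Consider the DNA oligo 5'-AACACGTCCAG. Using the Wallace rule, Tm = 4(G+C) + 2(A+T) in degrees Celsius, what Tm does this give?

Scanning the sequence gives T=1, C=4, G=2, A=4.
AT pairs contribute 5, GC pairs contribute 6.
Tm = 2×5 + 4×6 = 34°C

34°C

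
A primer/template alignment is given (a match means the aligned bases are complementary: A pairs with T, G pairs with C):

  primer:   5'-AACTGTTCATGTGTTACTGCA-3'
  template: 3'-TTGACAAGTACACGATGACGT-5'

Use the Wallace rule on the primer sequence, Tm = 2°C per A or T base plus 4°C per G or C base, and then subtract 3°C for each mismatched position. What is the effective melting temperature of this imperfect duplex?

Primer base counts: A=5, T=8, G=4, C=4 → A+T=13, G+C=8
Perfect-match Tm = 2(13) + 4(8) = 26 + 32 = 58°C
Mismatches (positions where the bases are not complementary): 1 (at position 14)
Effective Tm = 58 − 1×3 = 58 − 3 = 55°C

55°C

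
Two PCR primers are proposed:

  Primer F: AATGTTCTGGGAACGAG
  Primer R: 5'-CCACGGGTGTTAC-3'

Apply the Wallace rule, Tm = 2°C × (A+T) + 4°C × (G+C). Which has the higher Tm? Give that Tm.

Primer F: A+T=9, G+C=8 → Tm = 2(9)+4(8) = 50°C
Primer R: A+T=5, G+C=8 → Tm = 2(5)+4(8) = 42°C
50°C vs 42°C → primer F is higher.

Primer F, 50°C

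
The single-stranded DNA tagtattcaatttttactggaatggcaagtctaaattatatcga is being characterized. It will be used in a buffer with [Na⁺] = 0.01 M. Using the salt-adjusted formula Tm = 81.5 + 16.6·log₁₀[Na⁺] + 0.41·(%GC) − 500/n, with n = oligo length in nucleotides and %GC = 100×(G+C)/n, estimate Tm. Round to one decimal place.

48.1°C

Length n = 44. Base counts: A=15, C=5, T=17, G=7
G+C = 12, so %GC = 12/44 × 100 = 27.273%
Salt term: 16.6 × (-2) = -33.2
GC term: 0.41 × 27.273 = 11.182; length term: −500/44 = −11.364
Tm = 81.5 + (-33.2) + 11.182 − 11.364 = 48.118 → 48.1°C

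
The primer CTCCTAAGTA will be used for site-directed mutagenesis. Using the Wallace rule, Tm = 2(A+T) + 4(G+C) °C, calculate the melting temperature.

Base counts: G=1, A=3, C=3, T=3
A+T = 6, G+C = 4
Tm = 4·4 + 2·6 = 16 + 12 = 28°C

28°C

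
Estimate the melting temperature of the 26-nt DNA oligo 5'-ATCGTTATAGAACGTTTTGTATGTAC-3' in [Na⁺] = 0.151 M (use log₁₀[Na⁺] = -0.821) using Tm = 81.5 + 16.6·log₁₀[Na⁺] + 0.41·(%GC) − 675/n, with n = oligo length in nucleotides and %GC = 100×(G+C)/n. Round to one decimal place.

Length n = 26. Scanning the sequence gives G=5, A=7, C=3, T=11.
G+C = 8, so %GC = 8/26 × 100 = 30.769%
Salt term: 16.6 × (-0.821) = -13.629
GC term: 0.41 × 30.769 = 12.615; length term: −675/26 = −25.962
Tm = 81.5 + (-13.629) + 12.615 − 25.962 = 54.524 → 54.5°C

54.5°C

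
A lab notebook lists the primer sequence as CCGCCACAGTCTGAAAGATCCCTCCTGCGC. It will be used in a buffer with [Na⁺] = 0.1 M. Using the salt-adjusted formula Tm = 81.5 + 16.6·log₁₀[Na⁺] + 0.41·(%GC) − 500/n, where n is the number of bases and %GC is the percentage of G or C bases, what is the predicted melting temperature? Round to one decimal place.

74.2°C

Length n = 30. Counting bases: A=6, C=13, G=6, T=5
G+C = 19, so %GC = 19/30 × 100 = 63.333%
Salt term: 16.6 × (-1) = -16.6
GC term: 0.41 × 63.333 = 25.967; length term: −500/30 = −16.667
Tm = 81.5 + (-16.6) + 25.967 − 16.667 = 74.2 → 74.2°C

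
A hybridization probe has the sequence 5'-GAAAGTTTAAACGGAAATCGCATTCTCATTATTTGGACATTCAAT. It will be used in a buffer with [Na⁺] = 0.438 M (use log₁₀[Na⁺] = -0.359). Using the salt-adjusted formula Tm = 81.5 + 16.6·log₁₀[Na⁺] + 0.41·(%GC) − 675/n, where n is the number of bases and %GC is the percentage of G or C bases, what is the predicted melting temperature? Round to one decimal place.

Length n = 45. Base counts: C=7, G=7, A=16, T=15
G+C = 14, so %GC = 14/45 × 100 = 31.111%
Salt term: 16.6 × (-0.359) = -5.959
GC term: 0.41 × 31.111 = 12.756; length term: −675/45 = −15
Tm = 81.5 + (-5.959) + 12.756 − 15 = 73.297 → 73.3°C

73.3°C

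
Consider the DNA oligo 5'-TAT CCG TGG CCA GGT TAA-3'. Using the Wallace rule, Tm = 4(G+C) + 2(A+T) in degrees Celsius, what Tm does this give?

54°C

Scanning the sequence gives T=5, C=4, G=5, A=4.
AT pairs contribute 9, GC pairs contribute 9.
Tm = 2(9) + 4(9) = 18 + 36 = 54°C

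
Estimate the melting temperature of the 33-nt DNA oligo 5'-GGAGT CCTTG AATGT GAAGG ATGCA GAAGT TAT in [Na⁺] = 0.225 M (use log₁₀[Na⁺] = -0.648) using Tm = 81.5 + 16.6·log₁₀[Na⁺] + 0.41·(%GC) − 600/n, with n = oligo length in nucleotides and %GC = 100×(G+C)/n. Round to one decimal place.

70.0°C

Length n = 33. Base counts: T=9, C=3, A=10, G=11
G+C = 14, so %GC = 14/33 × 100 = 42.424%
Salt term: 16.6 × (-0.648) = -10.757
GC term: 0.41 × 42.424 = 17.394; length term: −600/33 = −18.182
Tm = 81.5 + (-10.757) + 17.394 − 18.182 = 69.955 → 70.0°C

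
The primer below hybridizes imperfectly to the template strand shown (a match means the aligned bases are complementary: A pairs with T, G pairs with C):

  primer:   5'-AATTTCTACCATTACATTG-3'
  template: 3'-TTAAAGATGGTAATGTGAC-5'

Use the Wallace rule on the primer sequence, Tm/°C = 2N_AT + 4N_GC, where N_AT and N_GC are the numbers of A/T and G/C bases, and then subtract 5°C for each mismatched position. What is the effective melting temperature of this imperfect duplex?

43°C

Primer base counts: A=6, T=8, G=1, C=4 → A+T=14, G+C=5
Perfect-match Tm = 2(14) + 4(5) = 28 + 20 = 48°C
Mismatches (positions where the bases are not complementary): 1 (at position 17)
Effective Tm = 48 − 1×5 = 48 − 5 = 43°C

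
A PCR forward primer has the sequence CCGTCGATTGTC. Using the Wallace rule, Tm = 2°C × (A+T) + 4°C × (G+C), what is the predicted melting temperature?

Counting bases: A=1, T=4, C=4, G=3
So N_AT = 5 and N_GC = 7.
Tm = 2×5 + 4×7 = 38°C

38°C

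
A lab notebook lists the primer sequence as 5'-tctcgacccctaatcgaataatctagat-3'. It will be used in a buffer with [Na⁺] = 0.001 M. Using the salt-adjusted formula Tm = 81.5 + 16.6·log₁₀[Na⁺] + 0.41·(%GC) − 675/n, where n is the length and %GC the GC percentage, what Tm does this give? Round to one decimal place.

23.7°C

Length n = 28. C=8, T=8, G=3, A=9
G+C = 11, so %GC = 11/28 × 100 = 39.286%
Salt term: 16.6 × (-3) = -49.8
GC term: 0.41 × 39.286 = 16.107; length term: −675/28 = −24.107
Tm = 81.5 + (-49.8) + 16.107 − 24.107 = 23.7 → 23.7°C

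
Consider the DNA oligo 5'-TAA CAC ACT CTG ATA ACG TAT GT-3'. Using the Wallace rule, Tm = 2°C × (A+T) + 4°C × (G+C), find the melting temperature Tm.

62°C

T=7, A=8, C=5, G=3
AT pairs contribute 15, GC pairs contribute 8.
Tm = 4·8 + 2·15 = 32 + 30 = 62°C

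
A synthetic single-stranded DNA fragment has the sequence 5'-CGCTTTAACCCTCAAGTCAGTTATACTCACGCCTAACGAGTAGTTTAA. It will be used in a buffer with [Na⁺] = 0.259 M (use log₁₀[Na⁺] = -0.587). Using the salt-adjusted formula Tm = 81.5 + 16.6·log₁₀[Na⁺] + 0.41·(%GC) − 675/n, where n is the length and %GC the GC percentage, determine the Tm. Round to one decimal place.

Length n = 48. Scanning the sequence gives T=14, A=14, G=7, C=13.
G+C = 20, so %GC = 20/48 × 100 = 41.667%
Salt term: 16.6 × (-0.587) = -9.744
GC term: 0.41 × 41.667 = 17.083; length term: −675/48 = −14.062
Tm = 81.5 + (-9.744) + 17.083 − 14.062 = 74.777 → 74.8°C

74.8°C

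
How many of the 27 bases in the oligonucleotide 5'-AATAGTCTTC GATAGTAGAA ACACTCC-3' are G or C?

C=6, T=7, A=10, G=4
Total G or C: 4 + 6 = 10

10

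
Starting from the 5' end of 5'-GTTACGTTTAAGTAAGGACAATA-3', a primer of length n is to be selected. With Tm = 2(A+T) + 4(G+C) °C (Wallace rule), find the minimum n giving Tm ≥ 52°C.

n = 19

First 18 bases: GTTACGTTTAAGTAAGGA → Tm = 48°C (< 52°C)
First 19 bases: GTTACGTTTAAGTAAGGAC → Tm = 52°C (≥ 52°C)
Each additional base adds 2°C (A/T) or 4°C (G/C), so Tm is non-decreasing in n; n = 19 is the first length to reach 52°C.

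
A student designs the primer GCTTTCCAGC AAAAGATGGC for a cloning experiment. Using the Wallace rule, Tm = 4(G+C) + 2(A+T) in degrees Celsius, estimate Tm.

60°C

Scanning the sequence gives G=5, A=6, C=5, T=4.
A+T = 10, G+C = 10
Tm = 4·10 + 2·10 = 40 + 20 = 60°C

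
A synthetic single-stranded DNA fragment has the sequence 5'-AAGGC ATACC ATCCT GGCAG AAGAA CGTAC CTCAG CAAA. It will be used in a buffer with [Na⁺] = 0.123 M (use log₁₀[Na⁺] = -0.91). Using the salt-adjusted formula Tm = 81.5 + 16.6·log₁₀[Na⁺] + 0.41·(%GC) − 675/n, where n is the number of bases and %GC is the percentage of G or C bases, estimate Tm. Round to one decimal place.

Length n = 39. G=8, T=5, A=15, C=11
G+C = 19, so %GC = 19/39 × 100 = 48.718%
Salt term: 16.6 × (-0.91) = -15.106
GC term: 0.41 × 48.718 = 19.974; length term: −675/39 = −17.308
Tm = 81.5 + (-15.106) + 19.974 − 17.308 = 69.06 → 69.1°C

69.1°C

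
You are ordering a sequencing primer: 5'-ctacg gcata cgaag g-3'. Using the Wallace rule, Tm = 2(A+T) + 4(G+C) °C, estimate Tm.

50°C

C=4, T=2, A=5, G=5
So N_AT = 7 and N_GC = 9.
Tm = 2(7) + 4(9) = 14 + 36 = 50°C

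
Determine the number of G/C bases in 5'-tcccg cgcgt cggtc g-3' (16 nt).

13

T=3, G=6, A=0, C=7
Total G or C: 6 + 7 = 13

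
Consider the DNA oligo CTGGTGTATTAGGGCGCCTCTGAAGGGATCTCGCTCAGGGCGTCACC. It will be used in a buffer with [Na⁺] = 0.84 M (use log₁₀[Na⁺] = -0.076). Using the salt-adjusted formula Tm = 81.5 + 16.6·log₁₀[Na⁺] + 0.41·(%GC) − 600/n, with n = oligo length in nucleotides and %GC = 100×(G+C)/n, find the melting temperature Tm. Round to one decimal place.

Length n = 47. T=11, G=16, C=13, A=7
G+C = 29, so %GC = 29/47 × 100 = 61.702%
Salt term: 16.6 × (-0.076) = -1.262
GC term: 0.41 × 61.702 = 25.298; length term: −600/47 = −12.766
Tm = 81.5 + (-1.262) + 25.298 − 12.766 = 92.77 → 92.8°C

92.8°C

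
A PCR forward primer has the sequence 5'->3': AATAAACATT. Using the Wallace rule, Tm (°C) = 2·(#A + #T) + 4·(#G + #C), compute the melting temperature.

Base counts: A=6, T=3, G=0, C=1
So N_AT = 9 and N_GC = 1.
Tm = 2(9) + 4(1) = 18 + 4 = 22°C

22°C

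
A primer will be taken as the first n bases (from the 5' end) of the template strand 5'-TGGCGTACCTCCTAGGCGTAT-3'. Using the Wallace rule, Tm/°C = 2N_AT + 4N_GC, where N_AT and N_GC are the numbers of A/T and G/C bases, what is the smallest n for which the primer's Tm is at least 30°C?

First 8 bases: TGGCGTAC → Tm = 26°C (< 30°C)
First 9 bases: TGGCGTACC → Tm = 30°C (≥ 30°C)
Since every base adds ≥2°C, Tm only increases with n, so the threshold is first crossed at n = 9.

n = 9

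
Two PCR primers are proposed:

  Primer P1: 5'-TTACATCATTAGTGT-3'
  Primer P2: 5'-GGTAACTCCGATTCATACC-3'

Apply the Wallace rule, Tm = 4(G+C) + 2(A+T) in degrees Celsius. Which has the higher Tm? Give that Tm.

Primer P1: A+T=11, G+C=4 → Tm = 2(11)+4(4) = 38°C
Primer P2: A+T=10, G+C=9 → Tm = 2(10)+4(9) = 56°C
38°C vs 56°C → primer P2 is higher.

Primer P2, 56°C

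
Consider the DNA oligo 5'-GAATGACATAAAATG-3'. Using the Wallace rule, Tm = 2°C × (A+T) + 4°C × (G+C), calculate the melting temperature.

38°C

C=1, T=3, G=3, A=8
So N_AT = 11 and N_GC = 4.
Tm = 2(11) + 4(4) = 22 + 16 = 38°C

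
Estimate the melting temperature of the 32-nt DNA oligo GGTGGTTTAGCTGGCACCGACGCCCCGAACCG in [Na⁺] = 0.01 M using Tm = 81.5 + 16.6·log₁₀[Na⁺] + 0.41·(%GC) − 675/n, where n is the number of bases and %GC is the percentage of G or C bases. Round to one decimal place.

Length n = 32. Counting bases: G=11, A=5, T=5, C=11
G+C = 22, so %GC = 22/32 × 100 = 68.75%
Salt term: 16.6 × (-2) = -33.2
GC term: 0.41 × 68.75 = 28.188; length term: −675/32 = −21.094
Tm = 81.5 + (-33.2) + 28.188 − 21.094 = 55.394 → 55.4°C

55.4°C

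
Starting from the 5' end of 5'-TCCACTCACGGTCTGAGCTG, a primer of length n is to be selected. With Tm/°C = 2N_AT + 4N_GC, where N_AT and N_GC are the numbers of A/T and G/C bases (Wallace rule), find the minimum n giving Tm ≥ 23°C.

n = 8

First 7 bases: TCCACTC → Tm = 22°C (< 23°C)
First 8 bases: TCCACTCA → Tm = 24°C (≥ 23°C)
Each additional base adds 2°C (A/T) or 4°C (G/C), so Tm is non-decreasing in n; n = 8 is the first length to reach 23°C.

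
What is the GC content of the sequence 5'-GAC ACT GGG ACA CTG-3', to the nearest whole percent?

Base counts: T=2, C=4, G=5, A=4
G+C = 5 + 4 = 9 out of 15 bases
%GC = 9/15 × 100 = 60% ≈ 60%

60%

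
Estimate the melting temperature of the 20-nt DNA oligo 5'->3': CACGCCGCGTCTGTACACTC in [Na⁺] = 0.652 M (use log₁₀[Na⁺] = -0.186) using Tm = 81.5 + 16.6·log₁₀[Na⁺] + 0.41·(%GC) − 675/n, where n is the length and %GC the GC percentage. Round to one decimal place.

Length n = 20. Scanning the sequence gives A=3, C=9, G=4, T=4.
G+C = 13, so %GC = 13/20 × 100 = 65%
Salt term: 16.6 × (-0.186) = -3.088
GC term: 0.41 × 65 = 26.65; length term: −675/20 = −33.75
Tm = 81.5 + (-3.088) + 26.65 − 33.75 = 71.312 → 71.3°C

71.3°C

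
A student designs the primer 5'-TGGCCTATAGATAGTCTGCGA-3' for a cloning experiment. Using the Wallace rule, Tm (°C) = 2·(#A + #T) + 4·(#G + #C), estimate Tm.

62°C

Scanning the sequence gives C=4, A=5, G=6, T=6.
AT pairs contribute 11, GC pairs contribute 10.
Tm = 4·10 + 2·11 = 40 + 22 = 62°C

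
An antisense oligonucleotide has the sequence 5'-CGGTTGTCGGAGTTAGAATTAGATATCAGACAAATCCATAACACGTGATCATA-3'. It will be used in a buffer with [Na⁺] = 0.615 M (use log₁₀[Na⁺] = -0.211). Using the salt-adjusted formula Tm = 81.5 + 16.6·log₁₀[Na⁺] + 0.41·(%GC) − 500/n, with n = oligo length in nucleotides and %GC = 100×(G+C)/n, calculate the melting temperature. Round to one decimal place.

Length n = 53. C=9, A=19, T=14, G=11
G+C = 20, so %GC = 20/53 × 100 = 37.736%
Salt term: 16.6 × (-0.211) = -3.503
GC term: 0.41 × 37.736 = 15.472; length term: −500/53 = −9.434
Tm = 81.5 + (-3.503) + 15.472 − 9.434 = 84.035 → 84.0°C

84.0°C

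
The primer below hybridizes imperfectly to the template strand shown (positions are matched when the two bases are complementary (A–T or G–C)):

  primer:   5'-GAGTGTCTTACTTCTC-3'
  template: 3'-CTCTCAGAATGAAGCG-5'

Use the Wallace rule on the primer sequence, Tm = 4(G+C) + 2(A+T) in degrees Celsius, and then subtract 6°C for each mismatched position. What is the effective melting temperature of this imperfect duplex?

Primer base counts: A=2, T=7, G=3, C=4 → A+T=9, G+C=7
Perfect-match Tm = 2(9) + 4(7) = 18 + 28 = 46°C
Mismatches (positions where the bases are not complementary): 2 (at positions 4, 15)
Effective Tm = 46 − 2×6 = 46 − 12 = 34°C

34°C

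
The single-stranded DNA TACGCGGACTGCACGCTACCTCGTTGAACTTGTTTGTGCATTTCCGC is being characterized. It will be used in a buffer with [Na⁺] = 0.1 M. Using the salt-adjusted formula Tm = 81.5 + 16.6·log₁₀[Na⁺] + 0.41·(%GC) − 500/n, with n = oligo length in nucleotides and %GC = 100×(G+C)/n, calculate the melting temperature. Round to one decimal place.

Length n = 47. Base counts: C=14, T=15, A=7, G=11
G+C = 25, so %GC = 25/47 × 100 = 53.191%
Salt term: 16.6 × (-1) = -16.6
GC term: 0.41 × 53.191 = 21.808; length term: −500/47 = −10.638
Tm = 81.5 + (-16.6) + 21.808 − 10.638 = 76.07 → 76.1°C

76.1°C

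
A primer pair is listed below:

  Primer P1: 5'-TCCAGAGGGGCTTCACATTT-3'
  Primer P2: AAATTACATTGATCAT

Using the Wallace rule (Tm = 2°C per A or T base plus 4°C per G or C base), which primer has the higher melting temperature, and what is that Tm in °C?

Primer P1: A+T=10, G+C=10 → Tm = 2(10)+4(10) = 60°C
Primer P2: A+T=13, G+C=3 → Tm = 2(13)+4(3) = 38°C
60°C vs 38°C → primer P1 is higher.

Primer P1, 60°C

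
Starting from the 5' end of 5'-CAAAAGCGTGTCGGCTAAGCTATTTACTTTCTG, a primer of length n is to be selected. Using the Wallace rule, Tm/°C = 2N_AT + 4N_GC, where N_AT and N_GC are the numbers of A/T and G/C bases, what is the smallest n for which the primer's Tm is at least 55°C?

First 18 bases: CAAAAGCGTGTCGGCTAA → Tm = 54°C (< 55°C)
First 19 bases: CAAAAGCGTGTCGGCTAAG → Tm = 58°C (≥ 55°C)
Each additional base adds 2°C (A/T) or 4°C (G/C), so Tm is non-decreasing in n; n = 19 is the first length to reach 55°C.

n = 19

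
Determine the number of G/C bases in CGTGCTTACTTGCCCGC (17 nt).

G=4, T=5, A=1, C=7
G+C = 4 + 7 = 11

11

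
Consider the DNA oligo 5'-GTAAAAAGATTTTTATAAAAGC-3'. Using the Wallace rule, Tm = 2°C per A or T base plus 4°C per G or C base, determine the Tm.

G=3, T=7, C=1, A=11
A+T = 18, G+C = 4
Tm = 4·4 + 2·18 = 16 + 36 = 52°C

52°C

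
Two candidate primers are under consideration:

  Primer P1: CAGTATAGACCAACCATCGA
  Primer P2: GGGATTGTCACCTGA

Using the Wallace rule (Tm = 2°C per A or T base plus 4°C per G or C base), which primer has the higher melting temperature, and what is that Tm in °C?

Primer P1, 58°C

Primer P1: A+T=11, G+C=9 → Tm = 2(11)+4(9) = 58°C
Primer P2: A+T=7, G+C=8 → Tm = 2(7)+4(8) = 46°C
58°C vs 46°C → primer P1 is higher.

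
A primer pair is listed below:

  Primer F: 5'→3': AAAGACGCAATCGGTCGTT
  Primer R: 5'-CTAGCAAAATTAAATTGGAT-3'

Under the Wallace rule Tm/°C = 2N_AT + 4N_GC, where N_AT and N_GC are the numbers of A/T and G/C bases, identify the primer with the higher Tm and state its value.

Primer F: A+T=10, G+C=9 → Tm = 2(10)+4(9) = 56°C
Primer R: A+T=15, G+C=5 → Tm = 2(15)+4(5) = 50°C
56°C vs 50°C → primer F is higher.

Primer F, 56°C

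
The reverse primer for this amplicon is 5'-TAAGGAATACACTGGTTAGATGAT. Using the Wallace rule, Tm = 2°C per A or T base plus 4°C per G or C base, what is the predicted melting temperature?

64°C

C=2, G=6, T=7, A=9
AT pairs contribute 16, GC pairs contribute 8.
Tm = 4·8 + 2·16 = 32 + 32 = 64°C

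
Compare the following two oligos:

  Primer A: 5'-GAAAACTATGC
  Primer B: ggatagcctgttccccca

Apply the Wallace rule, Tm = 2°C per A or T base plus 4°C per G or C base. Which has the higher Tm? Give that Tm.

Primer A: A+T=7, G+C=4 → Tm = 2(7)+4(4) = 30°C
Primer B: A+T=7, G+C=11 → Tm = 2(7)+4(11) = 58°C
30°C vs 58°C → primer B is higher.

Primer B, 58°C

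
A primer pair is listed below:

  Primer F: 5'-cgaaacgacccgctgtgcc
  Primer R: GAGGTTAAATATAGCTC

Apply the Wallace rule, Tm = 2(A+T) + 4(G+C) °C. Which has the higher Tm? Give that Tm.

Primer F: A+T=6, G+C=13 → Tm = 2(6)+4(13) = 64°C
Primer R: A+T=11, G+C=6 → Tm = 2(11)+4(6) = 46°C
64°C vs 46°C → primer F is higher.

Primer F, 64°C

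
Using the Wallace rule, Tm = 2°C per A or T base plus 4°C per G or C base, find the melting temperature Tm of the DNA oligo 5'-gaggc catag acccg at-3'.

54°C

Base counts: C=5, G=5, T=2, A=5
A+T = 7, G+C = 10
Tm = 4·10 + 2·7 = 40 + 14 = 54°C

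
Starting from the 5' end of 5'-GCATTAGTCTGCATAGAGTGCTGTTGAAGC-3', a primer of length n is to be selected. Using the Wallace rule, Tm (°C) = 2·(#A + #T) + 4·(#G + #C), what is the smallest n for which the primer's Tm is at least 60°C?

First 20 bases: GCATTAGTCTGCATAGAGTG → Tm = 58°C (< 60°C)
First 21 bases: GCATTAGTCTGCATAGAGTGC → Tm = 62°C (≥ 60°C)
Since every base adds ≥2°C, Tm only increases with n, so the threshold is first crossed at n = 21.

n = 21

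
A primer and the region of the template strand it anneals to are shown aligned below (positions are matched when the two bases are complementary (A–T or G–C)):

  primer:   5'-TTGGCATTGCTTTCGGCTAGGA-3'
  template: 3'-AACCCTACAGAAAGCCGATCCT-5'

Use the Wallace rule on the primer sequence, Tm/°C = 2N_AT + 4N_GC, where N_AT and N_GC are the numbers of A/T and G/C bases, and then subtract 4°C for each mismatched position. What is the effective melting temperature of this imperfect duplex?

Primer base counts: A=3, T=8, G=7, C=4 → A+T=11, G+C=11
Perfect-match Tm = 2(11) + 4(11) = 22 + 44 = 66°C
Mismatches (positions where the bases are not complementary): 3 (at positions 5, 8, 9)
Effective Tm = 66 − 3×4 = 66 − 12 = 54°C

54°C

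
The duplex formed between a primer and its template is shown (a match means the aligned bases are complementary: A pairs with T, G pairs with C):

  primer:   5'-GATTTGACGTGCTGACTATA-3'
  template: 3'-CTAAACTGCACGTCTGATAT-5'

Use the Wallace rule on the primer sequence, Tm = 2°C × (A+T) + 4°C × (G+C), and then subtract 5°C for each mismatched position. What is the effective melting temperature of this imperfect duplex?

Primer base counts: A=5, T=7, G=5, C=3 → A+T=12, G+C=8
Perfect-match Tm = 2(12) + 4(8) = 24 + 32 = 56°C
Mismatches (positions where the bases are not complementary): 1 (at position 13)
Effective Tm = 56 − 1×5 = 56 − 5 = 51°C

51°C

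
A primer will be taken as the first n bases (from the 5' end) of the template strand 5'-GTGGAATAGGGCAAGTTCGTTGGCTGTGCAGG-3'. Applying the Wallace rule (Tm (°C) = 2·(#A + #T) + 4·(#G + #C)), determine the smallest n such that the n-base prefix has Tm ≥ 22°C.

First 7 bases: GTGGAAT → Tm = 20°C (< 22°C)
First 8 bases: GTGGAATA → Tm = 22°C (≥ 22°C)
Each additional base adds 2°C (A/T) or 4°C (G/C), so Tm is non-decreasing in n; n = 8 is the first length to reach 22°C.

n = 8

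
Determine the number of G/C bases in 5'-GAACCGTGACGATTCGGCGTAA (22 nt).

G=7, T=4, A=6, C=5
Total G or C: 7 + 5 = 12

12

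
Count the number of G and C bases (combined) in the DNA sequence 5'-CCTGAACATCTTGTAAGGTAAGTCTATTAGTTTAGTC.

13

Base counts: A=10, G=7, C=6, T=14
G+C = 7 + 6 = 13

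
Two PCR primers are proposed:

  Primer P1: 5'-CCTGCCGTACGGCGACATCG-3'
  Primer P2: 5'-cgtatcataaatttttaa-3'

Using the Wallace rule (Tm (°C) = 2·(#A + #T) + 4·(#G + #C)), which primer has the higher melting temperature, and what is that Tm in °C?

Primer P1: A+T=6, G+C=14 → Tm = 2(6)+4(14) = 68°C
Primer P2: A+T=15, G+C=3 → Tm = 2(15)+4(3) = 42°C
68°C vs 42°C → primer P1 is higher.

Primer P1, 68°C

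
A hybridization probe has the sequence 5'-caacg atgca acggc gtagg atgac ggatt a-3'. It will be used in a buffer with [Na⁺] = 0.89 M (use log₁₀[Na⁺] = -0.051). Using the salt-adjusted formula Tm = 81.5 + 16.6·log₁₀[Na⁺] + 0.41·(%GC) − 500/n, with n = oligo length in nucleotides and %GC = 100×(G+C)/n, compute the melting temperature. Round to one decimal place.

85.7°C

Length n = 31. Base counts: A=10, C=6, G=10, T=5
G+C = 16, so %GC = 16/31 × 100 = 51.613%
Salt term: 16.6 × (-0.051) = -0.847
GC term: 0.41 × 51.613 = 21.161; length term: −500/31 = −16.129
Tm = 81.5 + (-0.847) + 21.161 − 16.129 = 85.685 → 85.7°C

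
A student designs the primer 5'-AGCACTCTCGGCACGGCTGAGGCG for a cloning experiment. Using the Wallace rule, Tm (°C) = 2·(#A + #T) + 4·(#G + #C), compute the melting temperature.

82°C

Base counts: A=4, G=9, C=8, T=3
AT pairs contribute 7, GC pairs contribute 17.
Tm = 2(7) + 4(17) = 14 + 68 = 82°C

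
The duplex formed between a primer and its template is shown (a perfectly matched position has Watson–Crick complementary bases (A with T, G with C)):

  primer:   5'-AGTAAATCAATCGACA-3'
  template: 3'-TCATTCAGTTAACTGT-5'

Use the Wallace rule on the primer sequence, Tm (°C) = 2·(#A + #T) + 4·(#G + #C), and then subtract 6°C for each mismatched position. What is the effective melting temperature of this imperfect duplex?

30°C

Primer base counts: A=8, T=3, G=2, C=3 → A+T=11, G+C=5
Perfect-match Tm = 2(11) + 4(5) = 22 + 20 = 42°C
Mismatches (positions where the bases are not complementary): 2 (at positions 6, 12)
Effective Tm = 42 − 2×6 = 42 − 12 = 30°C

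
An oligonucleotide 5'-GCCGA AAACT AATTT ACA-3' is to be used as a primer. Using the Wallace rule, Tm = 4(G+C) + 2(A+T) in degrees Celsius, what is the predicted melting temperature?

48°C

Counting bases: C=4, G=2, A=8, T=4
AT pairs contribute 12, GC pairs contribute 6.
Tm = 4·6 + 2·12 = 24 + 24 = 48°C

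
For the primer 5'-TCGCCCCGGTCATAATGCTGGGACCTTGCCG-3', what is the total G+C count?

20

Base counts: T=7, G=9, C=11, A=4
G+C = 9 + 11 = 20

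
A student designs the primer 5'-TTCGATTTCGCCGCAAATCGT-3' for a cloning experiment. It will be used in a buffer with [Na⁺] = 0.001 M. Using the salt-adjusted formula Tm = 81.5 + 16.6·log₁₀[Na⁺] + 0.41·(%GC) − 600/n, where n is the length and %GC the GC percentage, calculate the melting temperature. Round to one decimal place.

Length n = 21. Base counts: C=6, G=4, A=4, T=7
G+C = 10, so %GC = 10/21 × 100 = 47.619%
Salt term: 16.6 × (-3) = -49.8
GC term: 0.41 × 47.619 = 19.524; length term: −600/21 = −28.571
Tm = 81.5 + (-49.8) + 19.524 − 28.571 = 22.653 → 22.7°C

22.7°C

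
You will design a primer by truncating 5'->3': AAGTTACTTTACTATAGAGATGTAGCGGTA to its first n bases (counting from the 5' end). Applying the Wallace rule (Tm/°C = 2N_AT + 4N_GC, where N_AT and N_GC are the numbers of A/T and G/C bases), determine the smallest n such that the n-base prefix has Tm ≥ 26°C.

First 10 bases: AAGTTACTTT → Tm = 24°C (< 26°C)
First 11 bases: AAGTTACTTTA → Tm = 26°C (≥ 26°C)
Since every base adds ≥2°C, Tm only increases with n, so the threshold is first crossed at n = 11.

n = 11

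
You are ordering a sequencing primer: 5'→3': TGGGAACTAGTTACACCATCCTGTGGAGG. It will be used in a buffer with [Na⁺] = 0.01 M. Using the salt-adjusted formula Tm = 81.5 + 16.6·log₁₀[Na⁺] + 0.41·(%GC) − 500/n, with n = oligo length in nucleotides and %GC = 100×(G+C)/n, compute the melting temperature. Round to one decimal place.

52.3°C

Length n = 29. Scanning the sequence gives T=7, G=9, A=7, C=6.
G+C = 15, so %GC = 15/29 × 100 = 51.724%
Salt term: 16.6 × (-2) = -33.2
GC term: 0.41 × 51.724 = 21.207; length term: −500/29 = −17.241
Tm = 81.5 + (-33.2) + 21.207 − 17.241 = 52.266 → 52.3°C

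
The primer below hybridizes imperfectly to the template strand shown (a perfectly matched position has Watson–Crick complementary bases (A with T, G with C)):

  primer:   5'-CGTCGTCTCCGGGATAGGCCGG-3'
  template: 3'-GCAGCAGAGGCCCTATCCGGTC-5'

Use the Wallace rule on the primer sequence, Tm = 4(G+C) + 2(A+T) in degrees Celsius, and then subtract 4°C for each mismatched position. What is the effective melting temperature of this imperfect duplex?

Primer base counts: A=2, T=4, G=9, C=7 → A+T=6, G+C=16
Perfect-match Tm = 2(6) + 4(16) = 12 + 64 = 76°C
Mismatches (positions where the bases are not complementary): 1 (at position 21)
Effective Tm = 76 − 1×4 = 76 − 4 = 72°C

72°C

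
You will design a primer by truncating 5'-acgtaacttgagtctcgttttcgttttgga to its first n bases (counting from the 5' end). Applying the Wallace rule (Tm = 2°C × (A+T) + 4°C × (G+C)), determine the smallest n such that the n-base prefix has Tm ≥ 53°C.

n = 19

First 18 bases: ACGTAACTTGAGTCTCGT → Tm = 52°C (< 53°C)
First 19 bases: ACGTAACTTGAGTCTCGTT → Tm = 54°C (≥ 53°C)
Each additional base adds 2°C (A/T) or 4°C (G/C), so Tm is non-decreasing in n; n = 19 is the first length to reach 53°C.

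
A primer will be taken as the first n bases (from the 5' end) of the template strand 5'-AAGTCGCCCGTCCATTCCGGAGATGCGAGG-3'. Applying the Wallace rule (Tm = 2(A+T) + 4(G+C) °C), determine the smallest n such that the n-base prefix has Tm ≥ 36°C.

First 10 bases: AAGTCGCCCG → Tm = 34°C (< 36°C)
First 11 bases: AAGTCGCCCGT → Tm = 36°C (≥ 36°C)
Since every base adds ≥2°C, Tm only increases with n, so the threshold is first crossed at n = 11.

n = 11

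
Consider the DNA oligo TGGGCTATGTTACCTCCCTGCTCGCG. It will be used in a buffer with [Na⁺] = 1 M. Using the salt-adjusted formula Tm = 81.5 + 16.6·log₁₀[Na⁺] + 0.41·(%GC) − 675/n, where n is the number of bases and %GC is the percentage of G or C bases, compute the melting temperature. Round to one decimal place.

80.8°C

Length n = 26. Scanning the sequence gives T=8, A=2, G=7, C=9.
G+C = 16, so %GC = 16/26 × 100 = 61.538%
Salt term: 16.6 × (0) = 0
GC term: 0.41 × 61.538 = 25.231; length term: −675/26 = −25.962
Tm = 81.5 + (0) + 25.231 − 25.962 = 80.769 → 80.8°C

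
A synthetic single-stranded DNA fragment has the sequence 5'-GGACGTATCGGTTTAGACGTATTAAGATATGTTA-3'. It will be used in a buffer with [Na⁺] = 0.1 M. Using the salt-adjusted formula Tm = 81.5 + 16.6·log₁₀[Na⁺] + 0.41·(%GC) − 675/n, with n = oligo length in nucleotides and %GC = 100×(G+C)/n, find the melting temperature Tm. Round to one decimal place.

59.5°C

Length n = 34. Base counts: A=10, C=3, G=9, T=12
G+C = 12, so %GC = 12/34 × 100 = 35.294%
Salt term: 16.6 × (-1) = -16.6
GC term: 0.41 × 35.294 = 14.471; length term: −675/34 = −19.853
Tm = 81.5 + (-16.6) + 14.471 − 19.853 = 59.518 → 59.5°C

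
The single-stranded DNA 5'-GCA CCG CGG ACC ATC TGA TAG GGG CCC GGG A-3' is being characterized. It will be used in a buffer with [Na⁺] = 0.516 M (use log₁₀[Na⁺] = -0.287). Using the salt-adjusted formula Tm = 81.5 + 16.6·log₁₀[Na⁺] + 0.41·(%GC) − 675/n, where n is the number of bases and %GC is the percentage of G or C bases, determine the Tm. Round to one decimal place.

84.1°C

Length n = 31. Base counts: G=12, C=10, A=6, T=3
G+C = 22, so %GC = 22/31 × 100 = 70.968%
Salt term: 16.6 × (-0.287) = -4.764
GC term: 0.41 × 70.968 = 29.097; length term: −675/31 = −21.774
Tm = 81.5 + (-4.764) + 29.097 − 21.774 = 84.059 → 84.1°C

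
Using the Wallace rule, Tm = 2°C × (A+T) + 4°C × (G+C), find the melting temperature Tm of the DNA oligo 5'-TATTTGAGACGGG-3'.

Scanning the sequence gives C=1, A=3, T=4, G=5.
So N_AT = 7 and N_GC = 6.
Tm = 2×7 + 4×6 = 38°C

38°C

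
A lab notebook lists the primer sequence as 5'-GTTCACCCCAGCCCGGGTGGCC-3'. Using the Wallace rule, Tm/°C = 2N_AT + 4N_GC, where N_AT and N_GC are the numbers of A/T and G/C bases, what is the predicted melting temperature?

C=10, T=3, G=7, A=2
A+T = 5, G+C = 17
Tm = 2×5 + 4×17 = 78°C

78°C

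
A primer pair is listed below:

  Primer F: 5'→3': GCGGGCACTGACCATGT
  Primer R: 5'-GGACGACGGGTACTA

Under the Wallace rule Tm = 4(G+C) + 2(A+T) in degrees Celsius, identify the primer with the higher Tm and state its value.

Primer F: A+T=6, G+C=11 → Tm = 2(6)+4(11) = 56°C
Primer R: A+T=6, G+C=9 → Tm = 2(6)+4(9) = 48°C
56°C vs 48°C → primer F is higher.

Primer F, 56°C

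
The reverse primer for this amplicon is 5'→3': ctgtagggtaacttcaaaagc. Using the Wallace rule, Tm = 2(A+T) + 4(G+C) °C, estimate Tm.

Scanning the sequence gives G=5, T=5, A=7, C=4.
So N_AT = 12 and N_GC = 9.
Tm = 4·9 + 2·12 = 36 + 24 = 60°C

60°C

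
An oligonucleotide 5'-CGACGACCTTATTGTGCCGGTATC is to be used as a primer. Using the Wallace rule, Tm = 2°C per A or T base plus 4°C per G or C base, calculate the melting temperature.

74°C

Base counts: A=4, C=7, T=7, G=6
AT pairs contribute 11, GC pairs contribute 13.
Tm = 2(11) + 4(13) = 22 + 52 = 74°C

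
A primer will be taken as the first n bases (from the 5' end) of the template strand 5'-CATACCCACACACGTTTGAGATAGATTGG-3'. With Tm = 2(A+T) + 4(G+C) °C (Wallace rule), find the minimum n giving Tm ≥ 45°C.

First 14 bases: CATACCCACACACG → Tm = 44°C (< 45°C)
First 15 bases: CATACCCACACACGT → Tm = 46°C (≥ 45°C)
Each additional base adds 2°C (A/T) or 4°C (G/C), so Tm is non-decreasing in n; n = 15 is the first length to reach 45°C.

n = 15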